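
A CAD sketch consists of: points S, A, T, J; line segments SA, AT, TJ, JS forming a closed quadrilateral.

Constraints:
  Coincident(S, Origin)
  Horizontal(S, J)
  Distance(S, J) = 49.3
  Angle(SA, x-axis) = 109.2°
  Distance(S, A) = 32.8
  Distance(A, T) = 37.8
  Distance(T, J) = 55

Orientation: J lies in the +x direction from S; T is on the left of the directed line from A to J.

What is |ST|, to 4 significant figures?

53.36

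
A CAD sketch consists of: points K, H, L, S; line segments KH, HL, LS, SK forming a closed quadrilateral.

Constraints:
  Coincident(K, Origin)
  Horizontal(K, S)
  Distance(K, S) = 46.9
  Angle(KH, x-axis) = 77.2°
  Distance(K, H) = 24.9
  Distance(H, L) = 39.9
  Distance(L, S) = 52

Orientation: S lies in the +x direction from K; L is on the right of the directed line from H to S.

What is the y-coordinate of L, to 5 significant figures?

-14.704

K is at the origin; K and S share the same y with |KS| = 46.9 and S in +x, so S = (46.9, 0). KH runs at 77.2° with |KH| = 24.9, so H = (5.5166, 24.281). L is determined by |HL| = 39.9 and |LS| = 52.0 together: it lies at the intersection of circle(H, 39.9) and circle(S, 52.0). With |HS| = 47.981, the foot of the radical line on HS is 12.403 from H and the perpendicular offset is √(39.9² − 12.403²) = 37.923. Taking the right-of-HS solution: L = (-2.9777, -14.704).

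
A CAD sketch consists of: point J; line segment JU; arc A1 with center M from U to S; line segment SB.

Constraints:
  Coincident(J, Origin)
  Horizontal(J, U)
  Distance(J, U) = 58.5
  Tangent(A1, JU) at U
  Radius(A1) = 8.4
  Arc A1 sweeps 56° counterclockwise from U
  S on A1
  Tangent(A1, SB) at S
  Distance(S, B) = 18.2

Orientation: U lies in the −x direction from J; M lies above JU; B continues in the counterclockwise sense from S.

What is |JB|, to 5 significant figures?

45.428

J is at the origin; JU is horizontal with |JU| = 58.5 and U on the −x side, so U = (-58.500, 0.0000). A1 meets JU tangentially, so MU is at right angles to JU, so M = U + (0, 8.4) = (-58.500, 8.4000). On A1, U sits at bearing -90° from M; a 56° counterclockwise sweep puts S at bearing -34°, so S = M + 8.4·(cos -34°, sin -34°) = (-51.536, 3.7028). A1 meets SB tangentially, so MS is at right angles to SB, so SB runs along (−sin -34°, cos -34°); with |SB| = 18.2, B = (-41.359, 18.791). Then |JB| = |B − J| = 45.428.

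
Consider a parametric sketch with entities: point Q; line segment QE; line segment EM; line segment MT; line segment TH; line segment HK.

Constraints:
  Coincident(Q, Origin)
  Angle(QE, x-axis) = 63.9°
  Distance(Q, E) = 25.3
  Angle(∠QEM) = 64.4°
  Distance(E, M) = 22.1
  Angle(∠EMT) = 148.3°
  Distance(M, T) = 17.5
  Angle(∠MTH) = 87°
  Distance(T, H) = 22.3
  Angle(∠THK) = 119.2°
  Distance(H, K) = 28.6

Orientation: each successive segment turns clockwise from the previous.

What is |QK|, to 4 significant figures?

15.23

Q is at the origin; QE runs at 63.9° with length 25.3, so E = (11.13, 22.72). ∠QEM = 64.4° gives EM at -51.70° from the x-axis; with |EM| = 22.1, M = (24.83, 5.377). ∠EMT = 148.3° gives MT at -83.40° from the x-axis; with |MT| = 17.5, T = (26.84, -12.01). ∠MTH = 87.0° gives TH at -176.4° from the x-axis; with |TH| = 22.3, H = (4.583, -13.41). ∠THK = 119.2° gives HK at 122.8° from the x-axis; with |HK| = 28.6, K = (-10.91, 10.63). Then |QK| = |K − Q| = 15.23.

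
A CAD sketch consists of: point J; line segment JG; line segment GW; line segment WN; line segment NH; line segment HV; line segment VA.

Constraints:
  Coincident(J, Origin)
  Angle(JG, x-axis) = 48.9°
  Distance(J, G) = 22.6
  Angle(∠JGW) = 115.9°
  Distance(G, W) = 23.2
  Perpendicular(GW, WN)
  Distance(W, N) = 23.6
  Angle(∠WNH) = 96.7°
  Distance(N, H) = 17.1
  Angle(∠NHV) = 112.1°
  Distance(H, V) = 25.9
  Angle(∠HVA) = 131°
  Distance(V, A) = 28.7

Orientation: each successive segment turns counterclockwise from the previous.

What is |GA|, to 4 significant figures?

24.31

J is at the origin; JG runs at 48.9° with length 22.6, so G = (14.86, 17.03). ∠JGW = 115.9° gives GW at 113.0° from the x-axis; with |GW| = 23.2, W = (5.792, 38.39). GW ⟂ WN, so WN runs at -157.0°; with |WN| = 23.6, N = (-15.93, 29.16). ∠WNH = 96.7° gives NH at -73.70° from the x-axis; with |NH| = 17.1, H = (-11.13, 12.75). ∠NHV = 112.1° gives HV at -5.800° from the x-axis; with |HV| = 25.9, V = (14.63, 10.13). ∠HVA = 131.0° gives VA at 43.20° from the x-axis; with |VA| = 28.7, A = (35.56, 29.78). Then |GA| = |A − G| = 24.31.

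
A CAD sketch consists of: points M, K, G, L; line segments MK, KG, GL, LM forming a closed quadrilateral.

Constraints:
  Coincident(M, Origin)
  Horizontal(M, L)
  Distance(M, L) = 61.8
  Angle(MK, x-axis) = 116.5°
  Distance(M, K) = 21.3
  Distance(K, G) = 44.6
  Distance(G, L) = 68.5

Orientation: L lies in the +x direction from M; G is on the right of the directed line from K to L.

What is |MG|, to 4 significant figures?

24.99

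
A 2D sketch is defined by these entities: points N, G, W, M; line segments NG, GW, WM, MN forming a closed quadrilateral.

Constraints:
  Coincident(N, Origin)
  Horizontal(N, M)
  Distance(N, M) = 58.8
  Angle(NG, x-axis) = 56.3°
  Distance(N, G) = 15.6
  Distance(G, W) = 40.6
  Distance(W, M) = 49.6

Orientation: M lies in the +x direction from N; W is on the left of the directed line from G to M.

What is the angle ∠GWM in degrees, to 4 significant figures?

69.27°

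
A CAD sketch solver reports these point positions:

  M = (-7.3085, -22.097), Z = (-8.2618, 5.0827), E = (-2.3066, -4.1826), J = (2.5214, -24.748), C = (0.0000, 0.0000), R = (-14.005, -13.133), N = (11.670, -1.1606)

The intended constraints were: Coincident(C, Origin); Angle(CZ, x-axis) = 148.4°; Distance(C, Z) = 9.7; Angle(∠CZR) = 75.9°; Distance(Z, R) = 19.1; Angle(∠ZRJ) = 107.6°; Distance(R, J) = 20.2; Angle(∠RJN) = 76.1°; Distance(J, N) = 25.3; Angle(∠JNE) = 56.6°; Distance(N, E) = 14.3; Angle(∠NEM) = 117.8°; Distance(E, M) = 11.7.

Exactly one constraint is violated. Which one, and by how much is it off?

Distance(E, M) = 11.7 — off by 6.90.

C = (0.00, 0.00) ✓; CZ at 148.4° ✓; |CZ| = 9.700 ✓; ∠CZR = 75.90° ✓; |ZR| = 19.10 ✓; ∠ZRJ = 107.6° ✓; |RJ| = 20.20 ✓; ∠RJN = 76.10° ✓; |JN| = 25.30 ✓; ∠JNE = 56.60° ✓; |NE| = 14.30 ✓; ∠NEM = 117.8° ✓; |EM| = 18.60 ✗.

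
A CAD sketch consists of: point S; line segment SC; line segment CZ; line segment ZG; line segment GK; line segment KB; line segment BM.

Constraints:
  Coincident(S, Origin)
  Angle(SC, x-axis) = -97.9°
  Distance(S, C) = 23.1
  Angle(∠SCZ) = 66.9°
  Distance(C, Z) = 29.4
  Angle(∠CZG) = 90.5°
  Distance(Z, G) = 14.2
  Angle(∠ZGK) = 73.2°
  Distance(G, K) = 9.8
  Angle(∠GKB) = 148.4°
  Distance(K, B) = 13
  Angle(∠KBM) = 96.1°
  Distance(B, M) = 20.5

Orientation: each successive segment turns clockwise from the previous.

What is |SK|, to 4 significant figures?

14.77

S is at the origin; SC runs at -97.9° with length 23.1, so C = (-3.175, -22.88). ∠SCZ = 66.9° gives CZ at 149.0° from the x-axis; with |CZ| = 29.4, Z = (-28.38, -7.739). ∠CZG = 90.5° gives ZG at 59.50° from the x-axis; with |ZG| = 14.2, G = (-21.17, 4.496). ∠ZGK = 73.2° gives GK at -47.30° from the x-axis; with |GK| = 9.8, K = (-14.52, -2.706). Then |SK| = |K − S| = 14.77.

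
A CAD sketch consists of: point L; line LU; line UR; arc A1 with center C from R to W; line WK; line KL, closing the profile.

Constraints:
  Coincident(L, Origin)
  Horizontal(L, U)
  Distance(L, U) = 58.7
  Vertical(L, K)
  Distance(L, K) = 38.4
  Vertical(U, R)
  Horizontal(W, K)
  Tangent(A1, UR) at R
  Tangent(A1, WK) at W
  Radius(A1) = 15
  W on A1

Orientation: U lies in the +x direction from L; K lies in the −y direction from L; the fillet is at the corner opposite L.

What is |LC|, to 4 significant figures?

49.57

L is at the origin; L and U share the same y with |LU| = 58.7 and U on the +x side, so U = (58.70, 0.000). LK is vertical with |LK| = 38.4 and K on the −y side, so K = (0.000, -38.40). The virtual corner opposite L is at (58.70, -38.40). Since A1 is tangent to UR there, CR ⟂ UR and the tangent condition forces CW to be normal to WK, with radius 15.0, so the center C sits 15.0 in from both sides at C = (43.70, -23.40). Then |LC| = |C − L| = 49.57.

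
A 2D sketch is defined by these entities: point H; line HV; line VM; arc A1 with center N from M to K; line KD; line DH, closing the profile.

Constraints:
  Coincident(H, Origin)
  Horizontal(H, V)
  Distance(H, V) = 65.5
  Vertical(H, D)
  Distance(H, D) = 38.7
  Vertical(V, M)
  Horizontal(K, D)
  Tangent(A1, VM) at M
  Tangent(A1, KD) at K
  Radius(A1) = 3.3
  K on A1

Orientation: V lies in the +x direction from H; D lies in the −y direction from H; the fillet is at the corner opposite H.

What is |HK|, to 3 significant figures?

73.3

H is at the origin; HV is horizontal with |HV| = 65.5 and V on the +x side, so V = (65.5, 0.00). HD is vertical with |HD| = 38.7 and D on the −y side, so D = (0.00, -38.7). The virtual corner opposite H is at (65.5, -38.7). The tangent condition forces NM to be normal to VM and since A1 is tangent to KD there, NK ⟂ KD, with radius 3.3, so the center N sits 3.3 in from both sides at N = (62.2, -35.4). That places the tangent points at M = (65.5, -35.4) on VM and K = (62.2, -38.7) on KD. Then |HK| = |K − H| = 73.3.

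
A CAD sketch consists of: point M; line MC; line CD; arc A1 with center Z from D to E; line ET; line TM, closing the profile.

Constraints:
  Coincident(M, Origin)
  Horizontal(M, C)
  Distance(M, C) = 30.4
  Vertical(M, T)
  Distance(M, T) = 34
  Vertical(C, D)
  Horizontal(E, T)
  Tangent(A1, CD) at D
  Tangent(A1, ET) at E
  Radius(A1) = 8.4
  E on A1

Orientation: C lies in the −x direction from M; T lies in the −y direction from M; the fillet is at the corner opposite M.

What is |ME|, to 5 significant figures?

40.497

M is at the origin; MC is horizontal with |MC| = 30.4 and C on the −x side, so C = (-30.400, 0.0000). MT is vertical with |MT| = 34.0 and T on the −y side, so T = (0.0000, -34.000). The virtual corner opposite M is at (-30.400, -34.000). Tangency of A1 to CD means the radius ZD is perpendicular to CD and the tangent condition forces ZE to be normal to ET, with radius 8.4, so the center Z sits 8.4 in from both sides at Z = (-22.000, -25.600). That places the tangent points at D = (-30.400, -25.600) on CD and E = (-22.000, -34.000) on ET. Then |ME| = |E − M| = 40.497.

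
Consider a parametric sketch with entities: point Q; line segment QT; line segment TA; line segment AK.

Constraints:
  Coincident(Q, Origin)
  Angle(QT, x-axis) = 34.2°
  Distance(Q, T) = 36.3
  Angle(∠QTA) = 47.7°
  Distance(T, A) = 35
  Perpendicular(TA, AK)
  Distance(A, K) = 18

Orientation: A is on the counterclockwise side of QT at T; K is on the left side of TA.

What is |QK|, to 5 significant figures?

13.785

∠QTA = 47.7°, so TA runs at 34.2° + (180° − 47.7°) = 166.50° from the x-axis; with |TA| = 35.0, A = T + 35.0·(cos 166.50°, sin 166.50°) = (-4.0099, 28.574). The perpendicularity gives AK at right angles to TA; with |AK| = 18.0 on the left of TA, K = A + 18.0·(-0.23345, -0.97237) = (-8.2119, 11.072). Then |QK| = |K − Q| = 13.785.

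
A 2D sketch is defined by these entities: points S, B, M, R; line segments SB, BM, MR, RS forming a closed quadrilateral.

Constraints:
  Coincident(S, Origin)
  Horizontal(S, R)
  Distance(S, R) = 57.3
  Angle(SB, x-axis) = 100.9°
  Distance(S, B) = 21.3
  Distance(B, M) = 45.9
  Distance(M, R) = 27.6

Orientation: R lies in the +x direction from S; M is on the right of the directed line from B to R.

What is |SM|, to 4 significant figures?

32.27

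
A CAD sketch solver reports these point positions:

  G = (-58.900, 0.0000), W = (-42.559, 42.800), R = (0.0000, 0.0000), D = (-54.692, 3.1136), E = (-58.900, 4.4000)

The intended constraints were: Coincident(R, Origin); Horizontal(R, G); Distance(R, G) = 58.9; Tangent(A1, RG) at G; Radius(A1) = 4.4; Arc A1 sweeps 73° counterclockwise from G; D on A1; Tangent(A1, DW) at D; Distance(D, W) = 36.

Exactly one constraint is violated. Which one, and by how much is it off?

Distance(D, W) = 36 — off by 5.50.

R = (0.00, 0.00) ✓; R.y = 0.00, G.y = 0.00 ✓; |RG| = 58.90 ✓; ∠(EG, GR) = 90.00° ✓; |EG| = 4.400 ✓; bearing(E→D) − bearing(E→G) = 73.00° ✓; |ED| = 4.400 ✓; ∠(ED, DW) = 90.00° ✓; |DW| = 41.50 ✗.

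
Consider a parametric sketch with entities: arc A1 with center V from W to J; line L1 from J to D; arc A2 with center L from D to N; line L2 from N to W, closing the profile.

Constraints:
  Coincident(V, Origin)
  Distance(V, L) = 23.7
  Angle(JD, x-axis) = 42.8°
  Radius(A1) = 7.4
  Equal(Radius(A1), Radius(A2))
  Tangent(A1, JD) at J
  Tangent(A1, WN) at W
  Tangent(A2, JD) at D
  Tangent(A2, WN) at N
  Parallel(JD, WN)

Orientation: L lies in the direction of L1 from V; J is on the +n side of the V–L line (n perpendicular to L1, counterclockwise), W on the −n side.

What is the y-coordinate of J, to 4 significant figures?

5.430

The slot axis is L1's direction at 42.8°, so u = (cos 42.8°, sin 42.8°) = (0.7337, 0.6794) and n = (−sin 42.8°, cos 42.8°) = (-0.6794, 0.7337). V is at the origin and L lies 23.7 along u from V, so L = 23.7·u = (17.39, 16.10). Tangency of A1 to both parallel lines with radius 7.4 puts J and W at V ± 7.4·n: J = (-5.028, 5.430), W = (5.028, -5.430). So J.y = 5.430.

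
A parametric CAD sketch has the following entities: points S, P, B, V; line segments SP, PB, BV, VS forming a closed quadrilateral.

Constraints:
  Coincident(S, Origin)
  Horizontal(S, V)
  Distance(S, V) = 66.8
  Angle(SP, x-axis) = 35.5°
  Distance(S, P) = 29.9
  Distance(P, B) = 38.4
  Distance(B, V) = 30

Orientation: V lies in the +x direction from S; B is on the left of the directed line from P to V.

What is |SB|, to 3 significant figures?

67.5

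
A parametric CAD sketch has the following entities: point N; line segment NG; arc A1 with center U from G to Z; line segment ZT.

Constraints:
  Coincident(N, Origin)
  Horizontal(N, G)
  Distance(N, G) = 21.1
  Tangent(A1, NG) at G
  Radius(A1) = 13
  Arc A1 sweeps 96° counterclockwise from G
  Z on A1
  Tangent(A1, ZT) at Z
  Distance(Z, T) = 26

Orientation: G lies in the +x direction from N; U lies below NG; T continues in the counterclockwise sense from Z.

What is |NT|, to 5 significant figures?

41.665

N is at the origin; NG is horizontal with |NG| = 21.1 and G on the +x side, so G = (21.100, 0.0000). A1 meets NG tangentially, so UG is at right angles to NG, so U = G + (0, -13) = (21.100, -13.000). On A1, G sits at bearing 90° from U; a 96° counterclockwise sweep puts Z at bearing 186°, so Z = U + 13.0·(cos 186°, sin 186°) = (8.1712, -14.359). Tangency of A1 to ZT means the radius UZ is perpendicular to ZT, so ZT runs along (−sin 186°, cos 186°); with |ZT| = 26.0, T = (10.889, -40.216). Then |NT| = |T − N| = 41.665.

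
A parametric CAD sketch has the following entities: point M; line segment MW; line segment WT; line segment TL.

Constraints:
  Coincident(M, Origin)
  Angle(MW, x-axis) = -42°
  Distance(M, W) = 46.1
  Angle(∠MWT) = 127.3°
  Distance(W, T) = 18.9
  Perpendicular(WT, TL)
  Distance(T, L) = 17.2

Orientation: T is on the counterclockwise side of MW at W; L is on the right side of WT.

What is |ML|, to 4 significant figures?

71.38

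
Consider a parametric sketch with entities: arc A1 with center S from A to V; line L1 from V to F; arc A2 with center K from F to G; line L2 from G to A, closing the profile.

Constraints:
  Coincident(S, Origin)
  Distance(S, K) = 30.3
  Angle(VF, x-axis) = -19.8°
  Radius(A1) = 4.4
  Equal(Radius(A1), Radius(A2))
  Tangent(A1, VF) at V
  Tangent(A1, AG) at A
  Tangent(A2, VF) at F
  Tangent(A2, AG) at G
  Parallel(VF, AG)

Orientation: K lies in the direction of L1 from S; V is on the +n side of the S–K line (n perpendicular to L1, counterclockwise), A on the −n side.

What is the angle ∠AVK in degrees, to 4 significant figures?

81.74°

The slot axis is L1's direction at -19.8°, so u = (cos -19.8°, sin -19.8°) = (0.9409, -0.3387) and n = (−sin -19.8°, cos -19.8°) = (0.3387, 0.9409). S is at the origin and K lies 30.3 along u from S, so K = 30.3·u = (28.51, -10.26). Tangency of A1 to both parallel lines with radius 4.4 puts V and A at S ± 4.4·n: V = (1.490, 4.140), A = (-1.490, -4.140). Then cos ∠AVK = VA·VK / (|VA||VK|), giving 81.74°.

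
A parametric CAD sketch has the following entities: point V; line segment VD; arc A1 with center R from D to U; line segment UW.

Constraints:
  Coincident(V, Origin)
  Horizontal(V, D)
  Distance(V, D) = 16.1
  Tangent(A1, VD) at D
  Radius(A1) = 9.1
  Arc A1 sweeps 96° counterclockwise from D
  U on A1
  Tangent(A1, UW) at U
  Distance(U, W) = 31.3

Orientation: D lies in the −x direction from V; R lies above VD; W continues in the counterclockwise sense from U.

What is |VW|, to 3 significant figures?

42.5

V is at the origin; V and D share the same y with |VD| = 16.1 and D on the −x side, so D = (-16.1, 0.00). The tangent condition forces RD to be normal to VD, so R = D + (0, 9.1) = (-16.1, 9.10). On A1, D sits at bearing -90° from R; a 96° counterclockwise sweep puts U at bearing 6°, so U = R + 9.1·(cos 6°, sin 6°) = (-7.05, 10.1). Since A1 is tangent to UW there, RU ⟂ UW, so UW runs along (−sin 6°, cos 6°); with |UW| = 31.3, W = (-10.3, 41.2). Then |VW| = |W − V| = 42.5.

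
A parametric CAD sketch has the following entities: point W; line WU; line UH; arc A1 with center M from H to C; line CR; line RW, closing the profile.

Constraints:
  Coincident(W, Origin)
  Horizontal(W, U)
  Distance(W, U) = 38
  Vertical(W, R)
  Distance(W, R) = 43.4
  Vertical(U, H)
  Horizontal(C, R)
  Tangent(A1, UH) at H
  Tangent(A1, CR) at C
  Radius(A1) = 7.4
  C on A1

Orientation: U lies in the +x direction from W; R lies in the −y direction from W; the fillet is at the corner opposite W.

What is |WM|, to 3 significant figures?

47.2

W is at the origin; W and U share the same y with |WU| = 38.0 and U on the +x side, so U = (38.0, 0.00). WR is vertical with |WR| = 43.4 and R on the −y side, so R = (0.00, -43.4). The virtual corner opposite W is at (38.0, -43.4). A1 meets UH tangentially, so MH is at right angles to UH and the tangent condition forces MC to be normal to CR, with radius 7.4, so the center M sits 7.4 in from both sides at M = (30.6, -36.0). Then |WM| = |M − W| = 47.2.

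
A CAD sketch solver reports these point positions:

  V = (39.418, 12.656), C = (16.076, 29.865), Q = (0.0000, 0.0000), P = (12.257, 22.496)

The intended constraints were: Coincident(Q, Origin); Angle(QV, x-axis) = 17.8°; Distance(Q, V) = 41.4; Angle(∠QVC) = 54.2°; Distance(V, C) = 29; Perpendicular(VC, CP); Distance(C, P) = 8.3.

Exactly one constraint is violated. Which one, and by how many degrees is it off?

Perpendicular(VC, CP) — off by 9.00°.

Q = (0.00, 0.00) ✓; QV at 17.80° ✓; |QV| = 41.40 ✓; ∠QVC = 54.20° ✓; |VC| = 29.00 ✓; ∠(VC, CP) = 99.00° ✗; |CP| = 8.300 ✓.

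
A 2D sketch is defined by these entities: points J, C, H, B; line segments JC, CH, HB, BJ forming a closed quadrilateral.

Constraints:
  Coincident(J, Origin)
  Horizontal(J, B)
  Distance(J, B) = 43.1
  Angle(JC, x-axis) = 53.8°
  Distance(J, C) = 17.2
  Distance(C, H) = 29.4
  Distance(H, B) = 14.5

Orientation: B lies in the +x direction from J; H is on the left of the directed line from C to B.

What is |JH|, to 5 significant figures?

41.982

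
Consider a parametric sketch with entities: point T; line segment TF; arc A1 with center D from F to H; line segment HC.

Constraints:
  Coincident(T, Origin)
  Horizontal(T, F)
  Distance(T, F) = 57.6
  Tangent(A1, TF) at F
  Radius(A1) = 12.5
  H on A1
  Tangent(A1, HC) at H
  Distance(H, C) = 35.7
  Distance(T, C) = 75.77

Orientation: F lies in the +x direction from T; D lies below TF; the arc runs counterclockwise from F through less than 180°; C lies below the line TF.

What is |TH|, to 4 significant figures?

48.53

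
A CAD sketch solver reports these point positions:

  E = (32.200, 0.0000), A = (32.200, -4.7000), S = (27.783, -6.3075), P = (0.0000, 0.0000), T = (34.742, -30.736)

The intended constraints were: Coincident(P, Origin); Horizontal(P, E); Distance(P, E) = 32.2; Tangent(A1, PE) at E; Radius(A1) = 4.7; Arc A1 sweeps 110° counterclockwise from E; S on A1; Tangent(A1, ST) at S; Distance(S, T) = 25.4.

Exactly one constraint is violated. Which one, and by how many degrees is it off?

Tangent(A1, ST) at S — off by 4.10°.

P = (0.00, 0.00) ✓; P.y = 0.00, E.y = 0.00 ✓; |PE| = 32.20 ✓; ∠(AE, EP) = 90.00° ✓; |AE| = 4.700 ✓; bearing(A→S) − bearing(A→E) = 110.0° ✓; |AS| = 4.700 ✓; ∠(AS, ST) = 94.10° ✗; |ST| = 25.40 ✓.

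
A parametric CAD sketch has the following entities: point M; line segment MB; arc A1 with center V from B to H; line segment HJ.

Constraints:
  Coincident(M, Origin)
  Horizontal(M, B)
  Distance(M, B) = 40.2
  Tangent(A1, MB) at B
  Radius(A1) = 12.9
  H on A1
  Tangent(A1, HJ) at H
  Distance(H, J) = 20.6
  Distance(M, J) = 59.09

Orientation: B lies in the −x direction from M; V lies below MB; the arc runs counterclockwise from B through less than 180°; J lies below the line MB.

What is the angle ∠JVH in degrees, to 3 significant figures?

57.9°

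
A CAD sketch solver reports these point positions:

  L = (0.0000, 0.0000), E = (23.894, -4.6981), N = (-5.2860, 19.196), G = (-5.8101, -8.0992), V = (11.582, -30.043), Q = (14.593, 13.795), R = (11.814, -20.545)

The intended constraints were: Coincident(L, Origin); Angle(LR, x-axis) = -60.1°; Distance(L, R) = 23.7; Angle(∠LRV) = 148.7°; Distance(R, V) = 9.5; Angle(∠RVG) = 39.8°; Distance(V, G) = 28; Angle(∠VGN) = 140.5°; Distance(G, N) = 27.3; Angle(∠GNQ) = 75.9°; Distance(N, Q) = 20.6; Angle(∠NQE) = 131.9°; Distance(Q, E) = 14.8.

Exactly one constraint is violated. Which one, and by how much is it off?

Distance(Q, E) = 14.8 — off by 5.90.

L = (0.00, 0.00) ✓; LR at -60.10° ✓; |LR| = 23.70 ✓; ∠LRV = 148.7° ✓; |RV| = 9.501 ✓; ∠RVG = 39.80° ✓; |VG| = 28.00 ✓; ∠VGN = 140.5° ✓; |GN| = 27.30 ✓; ∠GNQ = 75.90° ✓; |NQ| = 20.60 ✓; ∠NQE = 131.9° ✓; |QE| = 20.70 ✗.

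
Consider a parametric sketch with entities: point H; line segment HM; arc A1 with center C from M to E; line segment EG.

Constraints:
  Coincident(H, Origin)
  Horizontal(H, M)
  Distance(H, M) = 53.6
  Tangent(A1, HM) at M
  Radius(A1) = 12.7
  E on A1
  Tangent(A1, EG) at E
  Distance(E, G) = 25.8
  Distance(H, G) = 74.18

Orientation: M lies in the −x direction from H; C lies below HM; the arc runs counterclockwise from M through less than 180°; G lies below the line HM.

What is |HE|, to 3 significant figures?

67.7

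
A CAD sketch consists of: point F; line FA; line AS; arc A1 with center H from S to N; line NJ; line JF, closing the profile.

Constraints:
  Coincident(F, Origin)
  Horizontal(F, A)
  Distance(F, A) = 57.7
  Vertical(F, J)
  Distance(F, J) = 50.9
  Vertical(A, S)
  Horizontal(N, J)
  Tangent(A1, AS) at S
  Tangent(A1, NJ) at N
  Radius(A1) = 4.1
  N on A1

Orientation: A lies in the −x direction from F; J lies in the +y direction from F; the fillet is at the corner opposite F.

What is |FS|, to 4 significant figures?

74.29

The virtual corner opposite F is at (-57.70, 50.90). A1 meets AS tangentially, so HS is at right angles to AS and the tangent condition forces HN to be normal to NJ, with radius 4.1, so the center H sits 4.1 in from both sides at H = (-53.60, 46.80). That places the tangent points at S = (-57.70, 46.80) on AS and N = (-53.60, 50.90) on NJ. Then |FS| = |S − F| = 74.29.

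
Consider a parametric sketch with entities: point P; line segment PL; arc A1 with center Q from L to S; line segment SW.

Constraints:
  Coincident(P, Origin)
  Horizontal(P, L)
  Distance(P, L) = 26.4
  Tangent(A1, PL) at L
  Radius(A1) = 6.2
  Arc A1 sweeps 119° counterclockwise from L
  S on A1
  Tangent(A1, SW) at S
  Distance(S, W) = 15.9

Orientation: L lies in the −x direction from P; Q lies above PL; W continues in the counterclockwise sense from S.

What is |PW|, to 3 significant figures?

36.8

P is at the origin; PL is horizontal with |PL| = 26.4 and L on the −x side, so L = (-26.4, 0.00). A1 meets PL tangentially, so QL is at right angles to PL, so Q = L + (0, 6.2) = (-26.4, 6.20). On A1, L sits at bearing -90° from Q; a 119° counterclockwise sweep puts S at bearing 29°, so S = Q + 6.2·(cos 29°, sin 29°) = (-21.0, 9.21). Since A1 is tangent to SW there, QS ⟂ SW, so SW runs along (−sin 29°, cos 29°); with |SW| = 15.9, W = (-28.7, 23.1). Then |PW| = |W − P| = 36.8.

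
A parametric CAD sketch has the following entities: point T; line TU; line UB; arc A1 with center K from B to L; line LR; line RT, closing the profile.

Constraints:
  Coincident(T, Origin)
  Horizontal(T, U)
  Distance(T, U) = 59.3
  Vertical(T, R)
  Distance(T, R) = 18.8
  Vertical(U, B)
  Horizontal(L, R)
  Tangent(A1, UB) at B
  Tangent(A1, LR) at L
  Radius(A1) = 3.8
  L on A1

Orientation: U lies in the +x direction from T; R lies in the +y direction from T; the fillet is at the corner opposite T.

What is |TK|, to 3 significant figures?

57.5

T is at the origin; TU is horizontal with |TU| = 59.3 and U on the +x side, so U = (59.3, 0.00). TR is vertical with |TR| = 18.8 and R on the +y side, so R = (0.00, 18.8). The virtual corner opposite T is at (59.3, 18.8). A1 meets UB tangentially, so KB is at right angles to UB and tangency of A1 to LR means the radius KL is perpendicular to LR, with radius 3.8, so the center K sits 3.8 in from both sides at K = (55.5, 15.0). Then |TK| = |K − T| = 57.5.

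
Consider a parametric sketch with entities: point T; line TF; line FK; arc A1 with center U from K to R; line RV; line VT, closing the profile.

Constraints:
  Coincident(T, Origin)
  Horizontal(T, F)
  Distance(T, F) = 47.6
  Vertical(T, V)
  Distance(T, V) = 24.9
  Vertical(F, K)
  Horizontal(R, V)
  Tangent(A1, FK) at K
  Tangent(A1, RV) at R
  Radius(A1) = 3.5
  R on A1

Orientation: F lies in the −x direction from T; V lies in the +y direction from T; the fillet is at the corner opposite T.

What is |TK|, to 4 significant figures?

52.19

The virtual corner opposite T is at (-47.60, 24.90). A1 meets FK tangentially, so UK is at right angles to FK and since A1 is tangent to RV there, UR ⟂ RV, with radius 3.5, so the center U sits 3.5 in from both sides at U = (-44.10, 21.40). That places the tangent points at K = (-47.60, 21.40) on FK and R = (-44.10, 24.90) on RV. Then |TK| = |K − T| = 52.19.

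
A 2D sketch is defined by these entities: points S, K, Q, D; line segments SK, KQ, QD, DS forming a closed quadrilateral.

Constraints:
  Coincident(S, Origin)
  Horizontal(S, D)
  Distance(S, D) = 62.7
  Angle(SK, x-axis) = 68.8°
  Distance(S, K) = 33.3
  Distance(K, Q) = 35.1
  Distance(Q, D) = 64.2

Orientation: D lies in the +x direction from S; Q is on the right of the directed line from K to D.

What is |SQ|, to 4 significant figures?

2.002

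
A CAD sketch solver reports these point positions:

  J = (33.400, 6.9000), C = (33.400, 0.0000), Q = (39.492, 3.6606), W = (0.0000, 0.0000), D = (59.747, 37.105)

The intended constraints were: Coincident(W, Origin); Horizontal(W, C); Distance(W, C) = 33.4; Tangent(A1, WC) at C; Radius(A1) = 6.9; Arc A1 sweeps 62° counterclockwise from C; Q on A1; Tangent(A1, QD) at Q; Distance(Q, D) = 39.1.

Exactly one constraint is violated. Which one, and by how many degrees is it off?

Tangent(A1, QD) at Q — off by 3.20°.

W = (0.00, 0.00) ✓; W.y = 0.00, C.y = 0.00 ✓; |WC| = 33.40 ✓; ∠(JC, CW) = 90.00° ✓; |JC| = 6.900 ✓; bearing(J→Q) − bearing(J→C) = 62.00° ✓; |JQ| = 6.900 ✓; ∠(JQ, QD) = 93.20° ✗; |QD| = 39.10 ✓.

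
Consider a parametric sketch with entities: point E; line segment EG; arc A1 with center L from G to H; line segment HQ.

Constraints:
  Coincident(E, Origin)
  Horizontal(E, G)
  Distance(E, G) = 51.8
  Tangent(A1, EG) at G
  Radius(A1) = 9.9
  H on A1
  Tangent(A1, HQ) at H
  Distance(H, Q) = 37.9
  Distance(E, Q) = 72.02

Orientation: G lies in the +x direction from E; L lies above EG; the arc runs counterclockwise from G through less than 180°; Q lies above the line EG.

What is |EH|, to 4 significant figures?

62.63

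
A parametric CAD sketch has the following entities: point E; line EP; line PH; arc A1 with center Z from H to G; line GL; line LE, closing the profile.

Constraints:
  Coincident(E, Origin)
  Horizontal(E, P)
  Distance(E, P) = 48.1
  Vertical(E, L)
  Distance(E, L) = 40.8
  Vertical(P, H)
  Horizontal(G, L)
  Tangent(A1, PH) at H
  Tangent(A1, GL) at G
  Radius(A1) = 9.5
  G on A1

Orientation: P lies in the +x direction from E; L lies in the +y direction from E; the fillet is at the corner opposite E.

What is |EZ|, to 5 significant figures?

49.696

E is at the origin; E and P share the same y with |EP| = 48.1 and P on the +x side, so P = (48.100, 0.0000). EL is vertical with |EL| = 40.8 and L on the +y side, so L = (0.0000, 40.800). The virtual corner opposite E is at (48.100, 40.800). Tangency of A1 to PH means the radius ZH is perpendicular to PH and A1 meets GL tangentially, so ZG is at right angles to GL, with radius 9.5, so the center Z sits 9.5 in from both sides at Z = (38.600, 31.300). Then |EZ| = |Z − E| = 49.696.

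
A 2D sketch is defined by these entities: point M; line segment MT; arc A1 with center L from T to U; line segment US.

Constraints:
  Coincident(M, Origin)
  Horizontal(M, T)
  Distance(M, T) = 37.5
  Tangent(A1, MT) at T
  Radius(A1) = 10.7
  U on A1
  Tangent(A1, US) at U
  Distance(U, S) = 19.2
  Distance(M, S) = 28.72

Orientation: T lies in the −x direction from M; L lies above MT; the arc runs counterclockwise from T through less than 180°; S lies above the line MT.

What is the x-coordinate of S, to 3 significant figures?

-18.6

Checks: |LU| = 10.70 ✓; ∠(LU, US) = 90.00° ✓; |US| = 19.20 ✓; |MS| = 28.72 ✓.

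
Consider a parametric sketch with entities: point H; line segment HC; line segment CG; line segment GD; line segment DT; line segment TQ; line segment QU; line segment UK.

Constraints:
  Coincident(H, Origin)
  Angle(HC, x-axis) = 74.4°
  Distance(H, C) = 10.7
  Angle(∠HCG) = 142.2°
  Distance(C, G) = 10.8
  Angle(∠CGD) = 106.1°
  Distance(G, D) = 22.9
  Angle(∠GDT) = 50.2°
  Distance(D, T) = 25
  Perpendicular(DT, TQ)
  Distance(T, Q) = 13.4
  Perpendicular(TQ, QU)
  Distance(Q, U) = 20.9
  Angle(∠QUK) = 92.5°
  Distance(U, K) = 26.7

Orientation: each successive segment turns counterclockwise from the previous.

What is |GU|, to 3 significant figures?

11.4

H is at the origin; HC runs at 74.4° with length 10.7, so C = (2.88, 10.3). ∠HCG = 142.2° gives CG at 112° from the x-axis; with |CG| = 10.8, G = (-1.20, 20.3). ∠CGD = 106.1° gives GD at -174° from the x-axis; with |GD| = 22.9, D = (-24.0, 17.9). ∠GDT = 50.2° gives DT at -44.1° from the x-axis; with |DT| = 25.0, T = (-6.02, 0.474). The perpendicularity gives TQ at right angles to DT, so TQ runs at 45.9°; with |TQ| = 13.4, Q = (3.30, 10.1). TQ ⟂ QU, so QU runs at 136°; with |QU| = 20.9, U = (-11.7, 24.6). Then |GU| = |U − G| = 11.4.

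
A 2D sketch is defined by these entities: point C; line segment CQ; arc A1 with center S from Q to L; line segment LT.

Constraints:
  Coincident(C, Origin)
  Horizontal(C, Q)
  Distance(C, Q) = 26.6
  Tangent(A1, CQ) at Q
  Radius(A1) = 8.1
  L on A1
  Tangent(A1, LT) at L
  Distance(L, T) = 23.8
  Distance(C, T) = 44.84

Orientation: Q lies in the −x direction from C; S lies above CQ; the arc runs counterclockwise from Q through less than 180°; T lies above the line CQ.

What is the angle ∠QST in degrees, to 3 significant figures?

171°

C is at the origin; CQ is horizontal with |CQ| = 26.6 and Q on the −x side, so Q = (-26.6, 0.00). Since A1 is tangent to CQ there, SQ ⟂ CQ, so S = Q + (0, 8.1) = (-26.6, 8.10). Since SL ⟂ LT (tangency), |ST| = √(8.1² + 23.8²) = 25.1 regardless of where L sits on A1. So T lies on both circle(C, 44.84) and circle(S, 25.1); the above-CQ intersection is T = (-30.4, 32.9). L is the foot of the tangent from T: L = (-19.4, 11.8).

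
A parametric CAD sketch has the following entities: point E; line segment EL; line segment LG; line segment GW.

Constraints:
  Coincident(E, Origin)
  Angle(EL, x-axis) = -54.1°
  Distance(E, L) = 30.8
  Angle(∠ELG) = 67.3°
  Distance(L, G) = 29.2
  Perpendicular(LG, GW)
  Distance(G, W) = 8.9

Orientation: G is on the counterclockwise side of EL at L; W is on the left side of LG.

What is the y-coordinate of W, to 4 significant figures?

4.611

E is at the origin; EL runs at -54.1° with length 30.8, so L = 30.8·(cos -54.1°, sin -54.1°) = (18.06, -24.95). ∠ELG = 67.3°, so LG runs at -54.1° + (180° − 67.3°) = 58.60° from the x-axis; with |LG| = 29.2, G = L + 29.2·(cos 58.60°, sin 58.60°) = (33.27, -0.02560). The perpendicularity gives GW at right angles to LG; with |GW| = 8.9 on the left of LG, W = G + 8.9·(-0.8536, 0.5210) = (25.68, 4.611). So W.y = 4.611.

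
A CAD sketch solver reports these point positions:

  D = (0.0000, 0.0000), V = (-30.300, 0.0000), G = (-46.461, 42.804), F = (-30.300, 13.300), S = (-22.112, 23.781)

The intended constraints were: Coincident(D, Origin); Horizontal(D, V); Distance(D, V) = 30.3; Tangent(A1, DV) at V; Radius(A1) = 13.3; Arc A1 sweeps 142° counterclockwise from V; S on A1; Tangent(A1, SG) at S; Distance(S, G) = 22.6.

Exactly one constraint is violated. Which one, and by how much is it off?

Distance(S, G) = 22.6 — off by 8.30.

D = (0.00, 0.00) ✓; D.y = 0.00, V.y = 0.00 ✓; |DV| = 30.30 ✓; ∠(FV, VD) = 90.00° ✓; |FV| = 13.30 ✓; bearing(F→S) − bearing(F→V) = 142.0° ✓; |FS| = 13.30 ✓; ∠(FS, SG) = 90.00° ✓; |SG| = 30.90 ✗.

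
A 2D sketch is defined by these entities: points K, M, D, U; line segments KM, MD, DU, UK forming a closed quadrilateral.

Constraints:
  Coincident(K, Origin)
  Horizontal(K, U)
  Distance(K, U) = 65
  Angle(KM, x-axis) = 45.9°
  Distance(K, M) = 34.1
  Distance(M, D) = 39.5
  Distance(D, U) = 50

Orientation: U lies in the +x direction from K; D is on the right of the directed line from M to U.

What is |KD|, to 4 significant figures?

22.42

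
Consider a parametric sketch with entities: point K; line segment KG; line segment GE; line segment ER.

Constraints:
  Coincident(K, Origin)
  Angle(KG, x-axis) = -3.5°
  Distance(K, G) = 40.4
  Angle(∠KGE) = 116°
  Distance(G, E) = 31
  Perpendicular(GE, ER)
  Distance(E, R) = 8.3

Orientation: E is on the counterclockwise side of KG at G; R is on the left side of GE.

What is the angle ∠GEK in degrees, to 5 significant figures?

36.703°

K is at the origin; KG runs at -3.5° with length 40.4, so G = 40.4·(cos -3.5°, sin -3.5°) = (40.325, -2.4664). ∠KGE = 116.0°, so GE runs at -3.5° + (180° − 116.0°) = 60.500° from the x-axis; with |GE| = 31.0, E = G + 31.0·(cos 60.500°, sin 60.500°) = (55.590, 24.515). Then cos ∠GEK = EG·EK / (|EG||EK|), giving 36.703°.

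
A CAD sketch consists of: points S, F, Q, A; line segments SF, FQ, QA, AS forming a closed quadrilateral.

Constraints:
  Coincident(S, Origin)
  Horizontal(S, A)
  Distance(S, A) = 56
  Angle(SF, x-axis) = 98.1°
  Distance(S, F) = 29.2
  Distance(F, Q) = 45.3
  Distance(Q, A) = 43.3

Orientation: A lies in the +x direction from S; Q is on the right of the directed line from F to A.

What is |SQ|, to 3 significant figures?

19.1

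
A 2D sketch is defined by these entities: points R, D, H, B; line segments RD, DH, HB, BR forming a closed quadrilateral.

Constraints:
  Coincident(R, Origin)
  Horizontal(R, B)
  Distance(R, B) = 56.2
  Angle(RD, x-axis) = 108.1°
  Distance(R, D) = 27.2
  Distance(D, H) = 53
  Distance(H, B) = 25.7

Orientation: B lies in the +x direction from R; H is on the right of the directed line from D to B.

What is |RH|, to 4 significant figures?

33.04

R is at the origin; R and B share the same y with |RB| = 56.2 and B in +x, so B = (56.2, 0). RD runs at 108.1° with |RD| = 27.2, so D = (-8.450, 25.85). H is determined by |DH| = 53.0 and |HB| = 25.7 together: it lies at the intersection of circle(D, 53.0) and circle(B, 25.7). With |DB| = 69.63, the foot of the radical line on DB is 50.24 from D and the perpendicular offset is √(53.0² − 50.24²) = 16.87. Taking the right-of-DB solution: H = (31.94, -8.468).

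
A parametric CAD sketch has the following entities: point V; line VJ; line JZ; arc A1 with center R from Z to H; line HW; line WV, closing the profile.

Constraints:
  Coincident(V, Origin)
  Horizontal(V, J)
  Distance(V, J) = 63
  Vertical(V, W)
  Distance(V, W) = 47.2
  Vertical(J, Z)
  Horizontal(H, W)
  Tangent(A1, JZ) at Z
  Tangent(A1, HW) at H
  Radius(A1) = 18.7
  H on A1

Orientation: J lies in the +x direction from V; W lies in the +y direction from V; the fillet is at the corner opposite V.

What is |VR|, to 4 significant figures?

52.68

V is at the origin; VJ is horizontal with |VJ| = 63.0 and J on the +x side, so J = (63.00, 0.000). VW is vertical with |VW| = 47.2 and W on the +y side, so W = (0.000, 47.20). The virtual corner opposite V is at (63.00, 47.20). A1 meets JZ tangentially, so RZ is at right angles to JZ and A1 meets HW tangentially, so RH is at right angles to HW, with radius 18.7, so the center R sits 18.7 in from both sides at R = (44.30, 28.50). Then |VR| = |R − V| = 52.68.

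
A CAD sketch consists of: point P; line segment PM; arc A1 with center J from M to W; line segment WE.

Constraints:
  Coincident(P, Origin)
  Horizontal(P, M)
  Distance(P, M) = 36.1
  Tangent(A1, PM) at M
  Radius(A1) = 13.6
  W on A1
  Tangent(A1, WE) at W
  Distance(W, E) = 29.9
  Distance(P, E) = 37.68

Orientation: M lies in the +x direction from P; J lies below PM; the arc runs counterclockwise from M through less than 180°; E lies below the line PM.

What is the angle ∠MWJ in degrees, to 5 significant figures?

56.552°

P is at the origin; PM is horizontal with |PM| = 36.1 and M on the +x side, so M = (36.100, 0.0000). A1 meets PM tangentially, so JM is at right angles to PM, so J = M + (0, -13.6) = (36.100, -13.600). Since JW ⟂ WE (tangency), |JE| = √(13.6² + 29.9²) = 32.848 regardless of where W sits on A1. So E lies on both circle(P, 37.68) and circle(J, 32.848); the below-PM intersection is E = (11.858, -35.765). W is the foot of the tangent from E: W = (23.591, -8.2635).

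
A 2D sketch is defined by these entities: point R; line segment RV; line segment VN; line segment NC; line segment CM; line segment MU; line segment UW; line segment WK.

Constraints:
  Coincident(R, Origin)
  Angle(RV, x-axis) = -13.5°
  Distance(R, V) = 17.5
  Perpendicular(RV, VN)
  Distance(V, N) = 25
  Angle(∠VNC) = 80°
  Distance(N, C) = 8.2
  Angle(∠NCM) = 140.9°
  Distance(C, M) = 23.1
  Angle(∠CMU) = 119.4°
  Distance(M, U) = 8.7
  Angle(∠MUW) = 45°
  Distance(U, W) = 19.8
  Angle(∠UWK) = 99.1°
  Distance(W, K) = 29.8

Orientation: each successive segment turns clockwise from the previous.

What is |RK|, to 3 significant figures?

37.7

∠MUW = 45.0° gives UW at -78.2° from the x-axis; with |UW| = 19.8, W = (1.84, -16.7). ∠UWK = 99.1° gives WK at -159° from the x-axis; with |WK| = 29.8, K = (-26.0, -27.3). Then |RK| = |K − R| = 37.7.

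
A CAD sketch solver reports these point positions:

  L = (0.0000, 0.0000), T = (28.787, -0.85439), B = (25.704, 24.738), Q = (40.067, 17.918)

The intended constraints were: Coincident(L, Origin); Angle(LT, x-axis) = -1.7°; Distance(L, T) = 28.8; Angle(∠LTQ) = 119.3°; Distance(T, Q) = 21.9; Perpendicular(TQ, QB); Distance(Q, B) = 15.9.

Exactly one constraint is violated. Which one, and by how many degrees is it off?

Perpendicular(TQ, QB) — off by 5.60°.

L = (0.00, 0.00) ✓; LT at -1.700° ✓; |LT| = 28.80 ✓; ∠LTQ = 119.3° ✓; |TQ| = 21.90 ✓; ∠(TQ, QB) = 95.60° ✗; |QB| = 15.90 ✓.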